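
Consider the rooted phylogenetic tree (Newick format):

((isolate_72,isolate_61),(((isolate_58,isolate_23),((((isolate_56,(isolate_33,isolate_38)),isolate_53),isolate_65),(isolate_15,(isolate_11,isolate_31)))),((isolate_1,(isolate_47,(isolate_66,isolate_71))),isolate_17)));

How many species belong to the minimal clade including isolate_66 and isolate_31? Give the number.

The MRCA of isolate_66 and isolate_31 is the node subtending (((isolate_58,isolate_23),((((isolate_56,(isolate_33,isolate_38)),isolate_53),isolate_65),(isolate_15,(isolate_11,isolate_31)))),((isolate_1,(isolate_47,(isolate_66,isolate_71))),isolate_17)).
That clade contains 15 terminal taxa: isolate_1, isolate_11, isolate_15, isolate_17, isolate_23, isolate_31, isolate_33, isolate_38, isolate_47, isolate_53, isolate_56, isolate_58, isolate_65, isolate_66, isolate_71.

15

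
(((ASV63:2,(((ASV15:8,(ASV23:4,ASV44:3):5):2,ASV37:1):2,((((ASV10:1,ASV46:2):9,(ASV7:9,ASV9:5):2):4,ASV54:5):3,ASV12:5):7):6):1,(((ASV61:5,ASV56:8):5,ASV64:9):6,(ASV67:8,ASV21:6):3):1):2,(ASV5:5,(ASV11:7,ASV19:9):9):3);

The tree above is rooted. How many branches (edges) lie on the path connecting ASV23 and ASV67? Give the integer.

9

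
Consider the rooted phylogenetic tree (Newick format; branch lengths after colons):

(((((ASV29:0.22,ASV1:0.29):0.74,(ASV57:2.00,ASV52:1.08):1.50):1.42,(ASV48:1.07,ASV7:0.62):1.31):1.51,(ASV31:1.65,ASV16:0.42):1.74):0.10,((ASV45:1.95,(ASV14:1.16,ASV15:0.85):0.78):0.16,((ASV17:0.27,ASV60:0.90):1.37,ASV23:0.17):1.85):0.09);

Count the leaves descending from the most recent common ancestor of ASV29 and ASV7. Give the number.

The MRCA of ASV29 and ASV7 is the node subtending (((ASV29,ASV1),(ASV57,ASV52)),(ASV48,ASV7)).
That clade contains 6 terminal taxa: ASV1, ASV29, ASV48, ASV52, ASV57, ASV7.

6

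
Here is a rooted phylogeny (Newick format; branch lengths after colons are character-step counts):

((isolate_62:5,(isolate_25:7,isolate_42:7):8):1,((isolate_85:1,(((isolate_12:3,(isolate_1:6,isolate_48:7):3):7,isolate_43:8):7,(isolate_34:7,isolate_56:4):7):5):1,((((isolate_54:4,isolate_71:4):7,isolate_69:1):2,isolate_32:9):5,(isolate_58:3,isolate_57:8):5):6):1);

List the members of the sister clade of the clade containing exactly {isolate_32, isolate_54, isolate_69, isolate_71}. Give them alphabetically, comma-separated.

The clade containing exactly {isolate_32, isolate_54, isolate_69, isolate_71} attaches to the tree at the node subtending ((((isolate_54,isolate_71),isolate_69),isolate_32),(isolate_58,isolate_57)).
The other lineage descending from that same node — the sister group — is (isolate_58,isolate_57); its 2 tips in alphabetical order are the answer.

isolate_57, isolate_58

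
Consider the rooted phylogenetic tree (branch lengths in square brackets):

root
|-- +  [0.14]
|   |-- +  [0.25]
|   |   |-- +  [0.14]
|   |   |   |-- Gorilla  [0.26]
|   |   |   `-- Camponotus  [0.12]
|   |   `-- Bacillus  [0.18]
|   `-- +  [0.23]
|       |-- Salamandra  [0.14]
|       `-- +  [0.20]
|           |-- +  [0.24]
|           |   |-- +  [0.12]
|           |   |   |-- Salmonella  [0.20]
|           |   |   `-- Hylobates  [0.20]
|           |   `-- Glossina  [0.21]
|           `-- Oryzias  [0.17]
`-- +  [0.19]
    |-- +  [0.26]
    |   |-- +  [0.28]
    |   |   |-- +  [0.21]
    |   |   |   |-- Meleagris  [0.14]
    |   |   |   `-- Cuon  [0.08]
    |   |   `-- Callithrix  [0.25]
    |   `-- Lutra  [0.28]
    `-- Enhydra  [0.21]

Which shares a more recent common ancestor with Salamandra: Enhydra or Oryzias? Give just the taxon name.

Oryzias

The MRCA of Salamandra and Oryzias subtends (Salamandra,(((Salmonella,Hylobates),Glossina),Oryzias)) (5 taxa).
The MRCA of Salamandra and Enhydra is the root, subtending the entire tree (13 taxa).
The first is nested inside the second, so Salamandra shares a more recent common ancestor with Oryzias.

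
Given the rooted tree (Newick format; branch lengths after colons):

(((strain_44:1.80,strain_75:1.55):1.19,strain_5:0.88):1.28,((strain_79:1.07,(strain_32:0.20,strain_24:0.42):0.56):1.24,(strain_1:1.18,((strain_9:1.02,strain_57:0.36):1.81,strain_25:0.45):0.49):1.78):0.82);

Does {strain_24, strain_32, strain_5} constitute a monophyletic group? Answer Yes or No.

No

The MRCA of the listed taxa is the root, so the smallest clade containing them is the whole tree.
That clade also contains strain_1, strain_25, strain_44, strain_57, strain_75, strain_79, strain_9, which are not in the proposed group, so the group is not monophyletic.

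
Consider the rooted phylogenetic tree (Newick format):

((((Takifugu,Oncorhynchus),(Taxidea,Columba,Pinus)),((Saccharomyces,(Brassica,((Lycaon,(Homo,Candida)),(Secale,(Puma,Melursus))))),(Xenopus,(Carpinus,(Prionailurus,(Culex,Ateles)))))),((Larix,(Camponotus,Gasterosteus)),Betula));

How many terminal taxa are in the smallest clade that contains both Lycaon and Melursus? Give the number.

6

The MRCA of Lycaon and Melursus is the node subtending ((Lycaon,(Homo,Candida)),(Secale,(Puma,Melursus))).
That clade contains 6 terminal taxa: Candida, Homo, Lycaon, Melursus, Puma, Secale.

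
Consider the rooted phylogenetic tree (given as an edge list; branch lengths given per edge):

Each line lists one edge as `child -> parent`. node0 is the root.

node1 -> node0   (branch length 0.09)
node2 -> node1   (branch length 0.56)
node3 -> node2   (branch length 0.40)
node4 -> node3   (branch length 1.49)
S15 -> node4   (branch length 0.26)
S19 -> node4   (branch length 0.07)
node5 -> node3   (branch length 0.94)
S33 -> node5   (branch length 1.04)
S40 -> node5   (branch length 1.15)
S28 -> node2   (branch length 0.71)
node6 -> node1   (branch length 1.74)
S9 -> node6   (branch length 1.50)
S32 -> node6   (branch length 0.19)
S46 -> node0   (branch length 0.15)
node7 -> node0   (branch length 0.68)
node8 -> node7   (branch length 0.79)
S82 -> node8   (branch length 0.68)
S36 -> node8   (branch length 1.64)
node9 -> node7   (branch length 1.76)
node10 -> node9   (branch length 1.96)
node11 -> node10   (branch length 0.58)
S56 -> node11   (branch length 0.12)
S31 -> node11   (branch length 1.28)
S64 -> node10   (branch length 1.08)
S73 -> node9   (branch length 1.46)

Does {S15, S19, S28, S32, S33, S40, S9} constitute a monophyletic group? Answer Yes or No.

Yes

The most recent common ancestor of these taxa subtends ((((S15,S19),(S33,S40)),S28),(S9,S32)).
That clade has exactly 7 tips — every listed taxon and nothing else — so the group is monophyletic.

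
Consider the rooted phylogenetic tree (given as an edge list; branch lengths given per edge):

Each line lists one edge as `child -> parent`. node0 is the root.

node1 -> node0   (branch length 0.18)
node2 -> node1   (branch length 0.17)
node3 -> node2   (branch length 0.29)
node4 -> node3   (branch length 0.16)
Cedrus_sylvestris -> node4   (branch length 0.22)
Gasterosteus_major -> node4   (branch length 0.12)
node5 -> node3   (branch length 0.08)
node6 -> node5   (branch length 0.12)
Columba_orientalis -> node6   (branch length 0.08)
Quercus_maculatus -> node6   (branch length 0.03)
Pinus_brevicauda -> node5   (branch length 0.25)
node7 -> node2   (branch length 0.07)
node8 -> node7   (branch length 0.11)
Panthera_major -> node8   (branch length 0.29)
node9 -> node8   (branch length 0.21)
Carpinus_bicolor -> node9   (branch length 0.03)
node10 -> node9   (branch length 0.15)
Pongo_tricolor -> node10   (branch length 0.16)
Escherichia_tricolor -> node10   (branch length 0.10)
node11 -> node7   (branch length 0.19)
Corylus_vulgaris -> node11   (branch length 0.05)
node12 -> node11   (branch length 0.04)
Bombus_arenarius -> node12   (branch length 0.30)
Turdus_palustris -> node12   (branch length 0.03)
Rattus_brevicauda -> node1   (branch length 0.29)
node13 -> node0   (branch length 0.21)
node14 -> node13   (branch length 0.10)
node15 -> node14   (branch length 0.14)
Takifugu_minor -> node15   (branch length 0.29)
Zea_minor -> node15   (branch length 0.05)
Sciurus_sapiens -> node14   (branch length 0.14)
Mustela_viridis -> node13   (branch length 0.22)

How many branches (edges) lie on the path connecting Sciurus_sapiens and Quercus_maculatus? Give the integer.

The MRCA of Sciurus_sapiens and Quercus_maculatus is the root of the tree.
From Sciurus_sapiens up to that node: 3 branches. From Quercus_maculatus up to the same node: 6 branches. Total: 3 + 6 = 9.

9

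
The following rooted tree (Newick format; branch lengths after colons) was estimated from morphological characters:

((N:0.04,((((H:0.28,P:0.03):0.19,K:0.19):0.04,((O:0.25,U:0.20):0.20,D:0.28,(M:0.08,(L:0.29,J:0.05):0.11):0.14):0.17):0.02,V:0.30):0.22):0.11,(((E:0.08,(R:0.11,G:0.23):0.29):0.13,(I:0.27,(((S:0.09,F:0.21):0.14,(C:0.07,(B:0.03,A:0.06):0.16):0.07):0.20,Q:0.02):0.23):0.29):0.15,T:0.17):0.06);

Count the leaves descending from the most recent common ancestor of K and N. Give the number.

11

The MRCA of K and N is the node subtending (N,((((H,P),K),((O,U),D,(M,(L,J)))),V)).
That clade contains 11 terminal taxa: D, H, J, K, L, M, N, O, P, U, V.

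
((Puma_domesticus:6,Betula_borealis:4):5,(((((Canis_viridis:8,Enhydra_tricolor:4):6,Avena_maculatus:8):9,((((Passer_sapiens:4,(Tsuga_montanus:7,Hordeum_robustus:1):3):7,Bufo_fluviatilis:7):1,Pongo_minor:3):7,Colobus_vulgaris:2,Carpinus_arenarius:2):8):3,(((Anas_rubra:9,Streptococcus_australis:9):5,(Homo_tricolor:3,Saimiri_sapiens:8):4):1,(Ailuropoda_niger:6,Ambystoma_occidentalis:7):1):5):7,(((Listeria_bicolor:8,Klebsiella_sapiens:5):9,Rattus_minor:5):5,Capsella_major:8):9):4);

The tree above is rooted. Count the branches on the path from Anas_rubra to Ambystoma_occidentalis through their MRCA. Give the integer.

5

The MRCA of Anas_rubra and Ambystoma_occidentalis is the node subtending (((Anas_rubra,Streptococcus_australis),(Homo_tricolor,Saimiri_sapiens)),(Ailuropoda_niger,Ambystoma_occidentalis)).
From Anas_rubra up to that node: 3 branches. From Ambystoma_occidentalis up to the same node: 2 branches. Total: 3 + 2 = 5.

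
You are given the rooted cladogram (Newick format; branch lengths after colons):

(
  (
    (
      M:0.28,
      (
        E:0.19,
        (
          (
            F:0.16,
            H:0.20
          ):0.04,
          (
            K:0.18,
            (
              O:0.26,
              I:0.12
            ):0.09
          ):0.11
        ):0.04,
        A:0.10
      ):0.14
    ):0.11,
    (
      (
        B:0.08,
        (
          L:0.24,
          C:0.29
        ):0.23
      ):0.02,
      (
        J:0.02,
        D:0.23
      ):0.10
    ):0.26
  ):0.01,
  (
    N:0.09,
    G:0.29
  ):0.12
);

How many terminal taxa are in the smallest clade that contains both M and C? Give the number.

13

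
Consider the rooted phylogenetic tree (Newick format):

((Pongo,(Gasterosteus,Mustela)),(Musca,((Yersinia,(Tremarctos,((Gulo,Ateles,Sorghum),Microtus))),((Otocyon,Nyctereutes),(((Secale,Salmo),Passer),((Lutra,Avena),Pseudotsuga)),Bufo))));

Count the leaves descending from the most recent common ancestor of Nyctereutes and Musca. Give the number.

The MRCA of Nyctereutes and Musca is the node subtending (Musca,((Yersinia,(Tremarctos,((Gulo,Ateles,Sorghum),Microtus))),((Otocyon,Nyctereutes),(((Secale,Salmo),Passer),((Lutra,Avena),Pseudotsuga)),Bufo))).
That clade contains 16 terminal taxa: Ateles, Avena, Bufo, Gulo, Lutra, Microtus, Musca, Nyctereutes, Otocyon, Passer, Pseudotsuga, Salmo, Secale, Sorghum, Tremarctos, Yersinia.

16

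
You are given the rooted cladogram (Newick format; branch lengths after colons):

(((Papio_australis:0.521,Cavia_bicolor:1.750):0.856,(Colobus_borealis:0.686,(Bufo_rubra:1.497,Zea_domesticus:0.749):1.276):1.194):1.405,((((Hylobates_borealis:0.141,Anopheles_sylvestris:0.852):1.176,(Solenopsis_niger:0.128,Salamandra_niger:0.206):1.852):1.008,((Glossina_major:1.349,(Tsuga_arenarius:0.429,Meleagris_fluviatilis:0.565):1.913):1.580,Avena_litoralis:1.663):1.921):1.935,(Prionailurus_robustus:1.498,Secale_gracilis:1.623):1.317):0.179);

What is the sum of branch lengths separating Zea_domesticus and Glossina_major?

The path runs Zea_domesticus → … → MRCA → … → Glossina_major; the MRCA is the root of the tree.
Branch lengths along that path: 0.749 + 1.276 + 1.194 + 1.405 + 0.179 + 1.935 + 1.921 + 1.580 + 1.349 = 11.588.

11.588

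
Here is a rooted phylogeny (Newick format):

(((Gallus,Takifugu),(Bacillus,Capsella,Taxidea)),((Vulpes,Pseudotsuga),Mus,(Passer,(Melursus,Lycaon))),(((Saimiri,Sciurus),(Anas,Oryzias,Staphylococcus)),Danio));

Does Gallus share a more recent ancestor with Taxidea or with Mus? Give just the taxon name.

Taxidea

The MRCA of Gallus and Taxidea subtends ((Gallus,Takifugu),(Bacillus,Capsella,Taxidea)) (5 taxa).
The MRCA of Gallus and Mus is the root, subtending the entire tree (17 taxa).
The first is nested inside the second, so Gallus shares a more recent common ancestor with Taxidea.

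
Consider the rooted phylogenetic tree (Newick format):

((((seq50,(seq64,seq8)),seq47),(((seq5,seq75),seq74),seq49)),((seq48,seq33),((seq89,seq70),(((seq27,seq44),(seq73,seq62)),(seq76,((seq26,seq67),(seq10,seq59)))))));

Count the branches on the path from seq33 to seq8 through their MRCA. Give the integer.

8

The MRCA of seq33 and seq8 is the root of the tree.
From seq33 up to that node: 3 branches. From seq8 up to the same node: 5 branches. Total: 3 + 5 = 8.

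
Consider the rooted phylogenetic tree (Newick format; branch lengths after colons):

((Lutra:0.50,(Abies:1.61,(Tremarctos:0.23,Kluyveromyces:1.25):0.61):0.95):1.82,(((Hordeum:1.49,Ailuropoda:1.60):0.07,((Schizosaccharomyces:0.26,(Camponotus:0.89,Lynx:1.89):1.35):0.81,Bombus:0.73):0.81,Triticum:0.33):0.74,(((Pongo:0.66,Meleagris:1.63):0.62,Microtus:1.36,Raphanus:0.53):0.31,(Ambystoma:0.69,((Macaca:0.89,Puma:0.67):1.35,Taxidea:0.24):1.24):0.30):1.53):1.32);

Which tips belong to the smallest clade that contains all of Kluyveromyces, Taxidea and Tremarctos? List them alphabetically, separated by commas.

Abies, Ailuropoda, Ambystoma, Bombus, Camponotus, Hordeum, Kluyveromyces, Lutra, Lynx, Macaca, Meleagris, Microtus, Pongo, Puma, Raphanus, Schizosaccharomyces, Taxidea, Tremarctos, Triticum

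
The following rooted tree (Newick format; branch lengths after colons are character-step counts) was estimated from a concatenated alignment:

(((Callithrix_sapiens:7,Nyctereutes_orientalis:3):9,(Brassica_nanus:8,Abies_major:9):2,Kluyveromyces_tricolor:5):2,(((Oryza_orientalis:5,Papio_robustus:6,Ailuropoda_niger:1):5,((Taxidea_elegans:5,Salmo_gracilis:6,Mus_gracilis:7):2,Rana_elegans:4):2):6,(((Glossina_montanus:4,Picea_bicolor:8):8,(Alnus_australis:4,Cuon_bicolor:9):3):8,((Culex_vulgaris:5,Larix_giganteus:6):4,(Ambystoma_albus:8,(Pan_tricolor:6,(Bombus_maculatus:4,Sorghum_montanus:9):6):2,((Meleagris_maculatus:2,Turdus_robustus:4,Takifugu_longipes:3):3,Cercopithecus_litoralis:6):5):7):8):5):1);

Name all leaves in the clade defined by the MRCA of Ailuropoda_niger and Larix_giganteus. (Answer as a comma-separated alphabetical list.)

Ailuropoda_niger, Alnus_australis, Ambystoma_albus, Bombus_maculatus, Cercopithecus_litoralis, Culex_vulgaris, Cuon_bicolor, Glossina_montanus, Larix_giganteus, Meleagris_maculatus, Mus_gracilis, Oryza_orientalis, Pan_tricolor, Papio_robustus, Picea_bicolor, Rana_elegans, Salmo_gracilis, Sorghum_montanus, Takifugu_longipes, Taxidea_elegans, Turdus_robustus

Tracing Ailuropoda_niger: it sits inside (Oryza_orientalis,Papio_robustus,Ailuropoda_niger).
Tracing Larix_giganteus: it sits inside (Culex_vulgaris,Larix_giganteus).
The smallest clade enclosing both is (((Oryza_orientalis,Papio_robustus,Ailuropoda_niger),((Taxidea_elegans,Salmo_gracilis,Mus_gracilis),Rana_elegans)),(((Glossina_montanus,Picea_bicolor),(Alnus_australis,Cuon_bicolor)),((Culex_vulgaris,Larix_giganteus),(Ambystoma_albus,(Pan_tricolor,(Bombus_maculatus,Sorghum_montanus)),((Meleagris_maculatus,Turdus_robustus,Takifugu_longipes),Cercopithecus_litoralis))))); the answer is its 21 terminal taxa in alphabetical order.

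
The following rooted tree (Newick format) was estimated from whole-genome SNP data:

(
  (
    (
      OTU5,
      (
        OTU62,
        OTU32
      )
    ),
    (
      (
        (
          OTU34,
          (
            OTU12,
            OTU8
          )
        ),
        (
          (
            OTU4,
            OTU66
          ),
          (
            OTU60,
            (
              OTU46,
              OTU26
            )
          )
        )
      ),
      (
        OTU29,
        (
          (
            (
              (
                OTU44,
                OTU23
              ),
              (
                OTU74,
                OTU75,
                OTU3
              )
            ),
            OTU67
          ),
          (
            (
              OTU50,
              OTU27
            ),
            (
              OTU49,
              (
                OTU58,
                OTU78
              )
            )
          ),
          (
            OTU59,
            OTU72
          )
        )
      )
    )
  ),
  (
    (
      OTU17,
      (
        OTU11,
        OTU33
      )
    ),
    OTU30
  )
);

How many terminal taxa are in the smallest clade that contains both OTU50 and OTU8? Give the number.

22

The MRCA of OTU50 and OTU8 is the node subtending (((OTU34,(OTU12,OTU8)),((OTU4,OTU66),(OTU60,(OTU46,OTU26)))),(OTU29,((((OTU44,OTU23),(OTU74,OTU75,OTU3)),OTU67),((OTU50,OTU27),(OTU49,(OTU58,OTU78))),(OTU59,OTU72)))).
That clade contains 22 terminal taxa: OTU12, OTU23, OTU26, OTU27, OTU29, OTU3, OTU34, OTU4, OTU44, OTU46, OTU49, OTU50, OTU58, OTU59, OTU60, OTU66, OTU67, OTU72, OTU74, OTU75, OTU78, OTU8.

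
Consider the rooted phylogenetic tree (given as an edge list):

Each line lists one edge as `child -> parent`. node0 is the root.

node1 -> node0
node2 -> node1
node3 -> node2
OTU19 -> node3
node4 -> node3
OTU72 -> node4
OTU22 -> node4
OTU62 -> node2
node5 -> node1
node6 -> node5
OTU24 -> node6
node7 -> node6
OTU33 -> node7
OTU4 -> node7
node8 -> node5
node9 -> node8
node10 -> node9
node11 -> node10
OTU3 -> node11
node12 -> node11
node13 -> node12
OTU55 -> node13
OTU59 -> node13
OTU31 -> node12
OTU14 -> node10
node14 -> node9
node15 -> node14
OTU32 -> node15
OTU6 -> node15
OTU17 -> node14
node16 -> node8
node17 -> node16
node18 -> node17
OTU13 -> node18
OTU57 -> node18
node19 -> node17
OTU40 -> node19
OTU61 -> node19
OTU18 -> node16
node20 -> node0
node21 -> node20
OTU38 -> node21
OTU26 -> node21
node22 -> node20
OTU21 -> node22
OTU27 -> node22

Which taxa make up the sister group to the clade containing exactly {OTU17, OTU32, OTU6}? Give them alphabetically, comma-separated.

OTU14, OTU3, OTU31, OTU55, OTU59

The clade containing exactly {OTU17, OTU32, OTU6} attaches to the tree at the node subtending (((OTU3,((OTU55,OTU59),OTU31)),OTU14),((OTU32,OTU6),OTU17)).
The other lineage descending from that same node — the sister group — is ((OTU3,((OTU55,OTU59),OTU31)),OTU14); its 5 tips in alphabetical order are the answer.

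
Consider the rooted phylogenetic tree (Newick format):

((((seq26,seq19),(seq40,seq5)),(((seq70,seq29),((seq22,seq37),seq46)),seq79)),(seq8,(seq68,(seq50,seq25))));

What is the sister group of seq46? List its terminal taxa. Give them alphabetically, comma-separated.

seq22, seq37

seq46 attaches to the tree at the node subtending ((seq22,seq37),seq46).
The other lineage descending from that same node — the sister group — is (seq22,seq37); its 2 tips in alphabetical order are the answer.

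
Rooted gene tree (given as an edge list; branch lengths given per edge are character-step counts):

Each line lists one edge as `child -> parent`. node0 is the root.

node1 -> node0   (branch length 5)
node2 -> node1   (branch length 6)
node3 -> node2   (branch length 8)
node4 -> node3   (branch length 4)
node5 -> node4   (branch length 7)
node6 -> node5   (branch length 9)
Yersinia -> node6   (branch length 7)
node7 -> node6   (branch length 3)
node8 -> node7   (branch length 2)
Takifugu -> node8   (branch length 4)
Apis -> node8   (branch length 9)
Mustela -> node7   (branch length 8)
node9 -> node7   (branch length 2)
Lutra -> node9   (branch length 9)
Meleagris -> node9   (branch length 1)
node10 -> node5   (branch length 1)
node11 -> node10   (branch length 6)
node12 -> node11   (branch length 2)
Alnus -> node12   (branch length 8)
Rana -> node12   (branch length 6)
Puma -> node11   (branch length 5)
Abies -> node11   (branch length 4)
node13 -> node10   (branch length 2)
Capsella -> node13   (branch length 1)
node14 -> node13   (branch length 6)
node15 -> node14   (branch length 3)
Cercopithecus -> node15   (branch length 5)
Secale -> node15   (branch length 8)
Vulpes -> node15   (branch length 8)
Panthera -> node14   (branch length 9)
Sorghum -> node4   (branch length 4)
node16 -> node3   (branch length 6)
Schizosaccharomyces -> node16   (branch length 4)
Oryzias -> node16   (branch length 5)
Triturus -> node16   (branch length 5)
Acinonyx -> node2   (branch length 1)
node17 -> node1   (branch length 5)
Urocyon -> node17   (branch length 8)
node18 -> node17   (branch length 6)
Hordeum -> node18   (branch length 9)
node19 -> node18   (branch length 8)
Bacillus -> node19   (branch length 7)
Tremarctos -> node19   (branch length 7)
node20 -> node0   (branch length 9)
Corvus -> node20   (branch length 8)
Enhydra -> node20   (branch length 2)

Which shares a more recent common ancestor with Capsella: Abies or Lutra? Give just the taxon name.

The MRCA of Capsella and Abies subtends (((Alnus,Rana),Puma,Abies),(Capsella,((Cercopithecus,Secale,Vulpes),Panthera))) (9 taxa).
The MRCA of Capsella and Lutra subtends ((Yersinia,((Takifugu,Apis),Mustela,(Lutra,Meleagris))),(((Alnus,Rana),Puma,Abies),(Capsella,((Cercopithecus,Secale,Vulpes),Panthera)))) (15 taxa).
The first is nested inside the second, so Capsella shares a more recent common ancestor with Abies.

Abies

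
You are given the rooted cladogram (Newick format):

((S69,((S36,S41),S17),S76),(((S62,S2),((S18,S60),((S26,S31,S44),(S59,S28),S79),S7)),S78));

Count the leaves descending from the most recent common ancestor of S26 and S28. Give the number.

6

The MRCA of S26 and S28 is the node subtending ((S26,S31,S44),(S59,S28),S79).
That clade contains 6 terminal taxa: S26, S28, S31, S44, S59, S79.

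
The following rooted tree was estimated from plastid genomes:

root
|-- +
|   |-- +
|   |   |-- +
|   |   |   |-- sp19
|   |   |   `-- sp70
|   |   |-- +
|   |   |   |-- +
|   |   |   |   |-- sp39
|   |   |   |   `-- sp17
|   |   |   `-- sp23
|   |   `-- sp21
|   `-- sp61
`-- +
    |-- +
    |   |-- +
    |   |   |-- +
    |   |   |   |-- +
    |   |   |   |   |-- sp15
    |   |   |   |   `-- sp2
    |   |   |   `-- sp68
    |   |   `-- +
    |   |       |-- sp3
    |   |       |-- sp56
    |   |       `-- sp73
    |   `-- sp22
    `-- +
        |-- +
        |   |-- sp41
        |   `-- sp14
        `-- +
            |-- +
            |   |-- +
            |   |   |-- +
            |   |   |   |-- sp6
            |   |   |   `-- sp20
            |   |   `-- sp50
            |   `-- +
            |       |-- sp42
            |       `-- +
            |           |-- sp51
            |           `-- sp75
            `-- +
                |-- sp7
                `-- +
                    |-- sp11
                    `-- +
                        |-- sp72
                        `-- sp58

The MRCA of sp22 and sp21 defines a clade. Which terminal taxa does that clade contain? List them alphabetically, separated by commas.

sp11, sp14, sp15, sp17, sp19, sp2, sp20, sp21, sp22, sp23, sp3, sp39, sp41, sp42, sp50, sp51, sp56, sp58, sp6, sp61, sp68, sp7, sp70, sp72, sp73, sp75

Tracing sp22: it sits inside ((((sp15,sp2),sp68),(sp3,sp56,sp73)),sp22).
Tracing sp21: it sits inside ((sp19,sp70),((sp39,sp17),sp23),sp21).
The smallest clade enclosing both is the whole tree (their MRCA is the root), so the answer is all 26 tips in alphabetical order.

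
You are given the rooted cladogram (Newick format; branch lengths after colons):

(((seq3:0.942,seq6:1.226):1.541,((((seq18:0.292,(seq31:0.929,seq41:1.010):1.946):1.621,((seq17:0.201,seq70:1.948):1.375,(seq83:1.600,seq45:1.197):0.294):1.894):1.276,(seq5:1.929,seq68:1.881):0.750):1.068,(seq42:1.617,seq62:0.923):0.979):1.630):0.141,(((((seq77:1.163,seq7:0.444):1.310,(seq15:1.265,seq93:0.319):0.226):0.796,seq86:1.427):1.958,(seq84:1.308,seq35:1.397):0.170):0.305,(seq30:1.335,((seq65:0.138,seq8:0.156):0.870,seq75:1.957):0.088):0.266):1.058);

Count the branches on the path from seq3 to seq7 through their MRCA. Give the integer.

9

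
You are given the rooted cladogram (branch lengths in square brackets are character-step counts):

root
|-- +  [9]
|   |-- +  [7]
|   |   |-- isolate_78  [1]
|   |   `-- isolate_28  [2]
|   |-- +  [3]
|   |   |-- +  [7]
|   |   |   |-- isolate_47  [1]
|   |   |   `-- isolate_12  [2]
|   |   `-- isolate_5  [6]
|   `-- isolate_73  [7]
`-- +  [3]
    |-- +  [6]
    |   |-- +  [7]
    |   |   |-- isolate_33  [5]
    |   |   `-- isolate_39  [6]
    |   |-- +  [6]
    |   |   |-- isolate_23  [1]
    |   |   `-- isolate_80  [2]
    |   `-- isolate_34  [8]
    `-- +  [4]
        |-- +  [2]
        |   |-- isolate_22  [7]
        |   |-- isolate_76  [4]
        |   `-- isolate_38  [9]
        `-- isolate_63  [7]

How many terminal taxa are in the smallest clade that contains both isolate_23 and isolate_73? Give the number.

15

The MRCA of isolate_23 and isolate_73 is the root, so the clade is the entire tree.
That clade contains 15 terminal taxa: isolate_12, isolate_22, isolate_23, isolate_28, isolate_33, isolate_34, isolate_38, isolate_39, isolate_47, isolate_5, isolate_63, isolate_73, isolate_76, isolate_78, isolate_80.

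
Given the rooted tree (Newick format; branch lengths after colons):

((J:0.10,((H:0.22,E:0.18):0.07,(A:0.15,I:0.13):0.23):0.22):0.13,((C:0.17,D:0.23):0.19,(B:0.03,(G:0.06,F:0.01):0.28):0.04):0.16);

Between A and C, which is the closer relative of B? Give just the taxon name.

The MRCA of B and C subtends ((C,D),(B,(G,F))) (5 taxa).
The MRCA of B and A is the root, subtending the entire tree (10 taxa).
The first is nested inside the second, so B shares a more recent common ancestor with C.

C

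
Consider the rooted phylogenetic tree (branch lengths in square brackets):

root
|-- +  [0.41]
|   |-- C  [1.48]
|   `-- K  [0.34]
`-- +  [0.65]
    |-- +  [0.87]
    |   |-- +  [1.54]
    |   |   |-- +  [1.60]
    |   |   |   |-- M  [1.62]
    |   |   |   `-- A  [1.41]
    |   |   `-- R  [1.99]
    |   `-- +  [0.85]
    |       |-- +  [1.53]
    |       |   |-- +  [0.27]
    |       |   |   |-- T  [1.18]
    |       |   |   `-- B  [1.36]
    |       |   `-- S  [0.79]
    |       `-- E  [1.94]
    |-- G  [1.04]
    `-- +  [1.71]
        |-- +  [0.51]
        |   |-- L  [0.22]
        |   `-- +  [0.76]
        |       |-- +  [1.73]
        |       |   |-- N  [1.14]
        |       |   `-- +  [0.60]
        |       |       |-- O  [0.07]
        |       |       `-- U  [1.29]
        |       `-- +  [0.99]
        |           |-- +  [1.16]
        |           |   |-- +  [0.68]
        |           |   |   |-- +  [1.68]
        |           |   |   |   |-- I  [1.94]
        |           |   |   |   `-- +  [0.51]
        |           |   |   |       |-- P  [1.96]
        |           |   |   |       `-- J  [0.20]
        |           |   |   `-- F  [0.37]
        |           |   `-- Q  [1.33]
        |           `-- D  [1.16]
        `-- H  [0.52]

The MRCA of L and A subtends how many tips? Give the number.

19

The MRCA of L and A is the node subtending ((((M,A),R),(((T,B),S),E)),G,((L,((N,(O,U)),((((I,(P,J)),F),Q),D))),H)).
That clade contains 19 terminal taxa: A, B, D, E, F, G, H, I, J, L, M, N, O, P, Q, R, S, T, U.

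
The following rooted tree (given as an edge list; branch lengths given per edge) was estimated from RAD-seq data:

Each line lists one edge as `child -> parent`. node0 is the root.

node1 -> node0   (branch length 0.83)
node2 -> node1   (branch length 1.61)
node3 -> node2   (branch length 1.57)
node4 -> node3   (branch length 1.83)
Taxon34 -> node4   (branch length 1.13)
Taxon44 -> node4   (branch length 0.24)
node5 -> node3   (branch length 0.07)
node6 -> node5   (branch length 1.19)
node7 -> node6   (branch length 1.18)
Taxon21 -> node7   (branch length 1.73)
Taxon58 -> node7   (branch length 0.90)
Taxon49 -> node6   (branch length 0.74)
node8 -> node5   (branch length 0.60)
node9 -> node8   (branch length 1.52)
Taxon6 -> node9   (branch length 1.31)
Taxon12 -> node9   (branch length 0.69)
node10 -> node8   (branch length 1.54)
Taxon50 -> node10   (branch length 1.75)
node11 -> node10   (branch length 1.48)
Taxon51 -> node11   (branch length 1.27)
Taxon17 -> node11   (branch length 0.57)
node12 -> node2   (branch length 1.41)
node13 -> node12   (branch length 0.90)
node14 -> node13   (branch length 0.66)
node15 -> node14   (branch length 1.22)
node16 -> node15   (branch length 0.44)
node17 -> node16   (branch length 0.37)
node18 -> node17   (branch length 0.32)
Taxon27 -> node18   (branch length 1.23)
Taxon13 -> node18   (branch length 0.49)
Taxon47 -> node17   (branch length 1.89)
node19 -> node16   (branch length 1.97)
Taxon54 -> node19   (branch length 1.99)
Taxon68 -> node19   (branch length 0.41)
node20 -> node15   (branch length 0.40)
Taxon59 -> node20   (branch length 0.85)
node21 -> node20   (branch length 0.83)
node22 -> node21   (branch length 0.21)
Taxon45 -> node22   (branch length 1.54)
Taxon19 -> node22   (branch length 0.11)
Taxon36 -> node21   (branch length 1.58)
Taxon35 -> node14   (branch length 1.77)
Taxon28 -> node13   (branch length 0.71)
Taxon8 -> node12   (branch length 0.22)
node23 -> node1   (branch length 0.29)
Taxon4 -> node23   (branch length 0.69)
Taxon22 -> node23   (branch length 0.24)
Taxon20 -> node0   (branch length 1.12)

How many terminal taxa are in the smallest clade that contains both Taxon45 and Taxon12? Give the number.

22

The MRCA of Taxon45 and Taxon12 is the node subtending (((Taxon34,Taxon44),(((Taxon21,Taxon58),Taxon49),((Taxon6,Taxon12),(Taxon50,(Taxon51,Taxon17))))),(((((((Taxon27,Taxon13),Taxon47),(Taxon54,Taxon68)),(Taxon59,((Taxon45,Taxon19),Taxon36))),Taxon35),Taxon28),Taxon8)).
That clade contains 22 terminal taxa: Taxon12, Taxon13, Taxon17, Taxon19, Taxon21, Taxon27, Taxon28, Taxon34, Taxon35, Taxon36, Taxon44, Taxon45, Taxon47, Taxon49, Taxon50, Taxon51, Taxon54, Taxon58, Taxon59, Taxon6, Taxon68, Taxon8.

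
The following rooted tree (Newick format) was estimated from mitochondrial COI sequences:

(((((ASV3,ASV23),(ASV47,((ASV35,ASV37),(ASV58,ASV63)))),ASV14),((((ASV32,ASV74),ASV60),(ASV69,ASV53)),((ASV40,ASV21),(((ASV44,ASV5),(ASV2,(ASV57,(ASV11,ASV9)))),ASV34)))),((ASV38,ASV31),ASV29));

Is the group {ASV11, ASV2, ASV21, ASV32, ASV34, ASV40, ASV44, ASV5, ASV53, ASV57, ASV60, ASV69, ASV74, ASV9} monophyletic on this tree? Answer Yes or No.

Yes

The most recent common ancestor of these taxa subtends ((((ASV32,ASV74),ASV60),(ASV69,ASV53)),((ASV40,ASV21),(((ASV44,ASV5),(ASV2,(ASV57,(ASV11,ASV9)))),ASV34))).
That clade has exactly 14 tips — every listed taxon and nothing else — so the group is monophyletic.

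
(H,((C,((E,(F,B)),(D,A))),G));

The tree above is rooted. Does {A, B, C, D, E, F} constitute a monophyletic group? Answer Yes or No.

The most recent common ancestor of these taxa subtends (C,((E,(F,B)),(D,A))).
That clade has exactly 6 tips — every listed taxon and nothing else — so the group is monophyletic.

Yes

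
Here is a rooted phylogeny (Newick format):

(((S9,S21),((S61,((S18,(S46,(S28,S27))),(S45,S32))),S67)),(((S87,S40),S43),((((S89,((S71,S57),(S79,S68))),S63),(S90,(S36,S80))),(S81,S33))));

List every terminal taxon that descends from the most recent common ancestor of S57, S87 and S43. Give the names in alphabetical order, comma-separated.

S33, S36, S40, S43, S57, S63, S68, S71, S79, S80, S81, S87, S89, S90

Tracing S57: it sits inside (S71,S57).
Tracing S87: it sits inside (S87,S40).
Tracing S43: it sits inside ((S87,S40),S43).
The smallest clade enclosing all 3 is (((S87,S40),S43),((((S89,((S71,S57),(S79,S68))),S63),(S90,(S36,S80))),(S81,S33))); the answer is its 14 terminal taxa in alphabetical order.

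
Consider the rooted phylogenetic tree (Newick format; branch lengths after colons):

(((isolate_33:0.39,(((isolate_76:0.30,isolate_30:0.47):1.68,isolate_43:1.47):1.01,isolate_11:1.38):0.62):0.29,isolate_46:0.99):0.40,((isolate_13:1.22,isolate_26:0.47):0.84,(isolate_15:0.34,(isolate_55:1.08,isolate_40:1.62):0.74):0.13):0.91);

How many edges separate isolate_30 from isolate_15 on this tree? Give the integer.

The MRCA of isolate_30 and isolate_15 is the root of the tree.
From isolate_30 up to that node: 6 branches. From isolate_15 up to the same node: 3 branches. Total: 6 + 3 = 9.

9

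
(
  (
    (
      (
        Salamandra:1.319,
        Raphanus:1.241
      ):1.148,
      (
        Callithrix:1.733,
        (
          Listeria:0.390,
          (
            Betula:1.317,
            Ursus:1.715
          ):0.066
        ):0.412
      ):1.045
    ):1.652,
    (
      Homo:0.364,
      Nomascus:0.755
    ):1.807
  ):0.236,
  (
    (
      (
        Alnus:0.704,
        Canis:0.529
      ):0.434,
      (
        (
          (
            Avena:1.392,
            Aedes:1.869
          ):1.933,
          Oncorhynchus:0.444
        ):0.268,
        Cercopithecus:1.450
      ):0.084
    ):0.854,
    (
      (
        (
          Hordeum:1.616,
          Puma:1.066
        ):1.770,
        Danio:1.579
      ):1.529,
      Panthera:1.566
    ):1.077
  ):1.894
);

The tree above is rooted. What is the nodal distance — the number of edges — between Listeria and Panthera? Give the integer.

8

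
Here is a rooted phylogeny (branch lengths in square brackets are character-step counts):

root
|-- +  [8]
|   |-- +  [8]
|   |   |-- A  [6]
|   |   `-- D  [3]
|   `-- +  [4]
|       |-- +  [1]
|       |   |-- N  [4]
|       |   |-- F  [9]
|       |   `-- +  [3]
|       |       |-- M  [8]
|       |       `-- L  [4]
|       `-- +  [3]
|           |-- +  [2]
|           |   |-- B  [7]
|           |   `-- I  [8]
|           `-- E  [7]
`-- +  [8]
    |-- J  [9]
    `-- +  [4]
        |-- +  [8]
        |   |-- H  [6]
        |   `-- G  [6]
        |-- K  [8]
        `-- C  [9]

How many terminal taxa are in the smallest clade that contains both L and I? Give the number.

7

The MRCA of L and I is the node subtending ((N,F,(M,L)),((B,I),E)).
That clade contains 7 terminal taxa: B, E, F, I, L, M, N.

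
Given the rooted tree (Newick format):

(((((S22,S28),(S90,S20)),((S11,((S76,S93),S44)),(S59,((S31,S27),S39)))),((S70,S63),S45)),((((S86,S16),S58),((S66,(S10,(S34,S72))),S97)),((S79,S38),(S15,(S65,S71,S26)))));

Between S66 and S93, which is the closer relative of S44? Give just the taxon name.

The MRCA of S44 and S93 subtends ((S76,S93),S44) (3 taxa).
The MRCA of S44 and S66 is the root, subtending the entire tree (29 taxa).
The first is nested inside the second, so S44 shares a more recent common ancestor with S93.

S93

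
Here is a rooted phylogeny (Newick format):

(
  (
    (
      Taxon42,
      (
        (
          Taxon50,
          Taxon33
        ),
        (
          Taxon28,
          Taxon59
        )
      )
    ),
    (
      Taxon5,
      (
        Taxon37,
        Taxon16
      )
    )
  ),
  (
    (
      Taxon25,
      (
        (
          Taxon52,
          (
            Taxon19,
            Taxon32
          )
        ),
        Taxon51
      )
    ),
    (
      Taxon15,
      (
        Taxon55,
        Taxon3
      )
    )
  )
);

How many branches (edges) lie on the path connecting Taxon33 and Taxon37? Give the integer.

7

The MRCA of Taxon33 and Taxon37 is the node subtending ((Taxon42,((Taxon50,Taxon33),(Taxon28,Taxon59))),(Taxon5,(Taxon37,Taxon16))).
From Taxon33 up to that node: 4 branches. From Taxon37 up to the same node: 3 branches. Total: 4 + 3 = 7.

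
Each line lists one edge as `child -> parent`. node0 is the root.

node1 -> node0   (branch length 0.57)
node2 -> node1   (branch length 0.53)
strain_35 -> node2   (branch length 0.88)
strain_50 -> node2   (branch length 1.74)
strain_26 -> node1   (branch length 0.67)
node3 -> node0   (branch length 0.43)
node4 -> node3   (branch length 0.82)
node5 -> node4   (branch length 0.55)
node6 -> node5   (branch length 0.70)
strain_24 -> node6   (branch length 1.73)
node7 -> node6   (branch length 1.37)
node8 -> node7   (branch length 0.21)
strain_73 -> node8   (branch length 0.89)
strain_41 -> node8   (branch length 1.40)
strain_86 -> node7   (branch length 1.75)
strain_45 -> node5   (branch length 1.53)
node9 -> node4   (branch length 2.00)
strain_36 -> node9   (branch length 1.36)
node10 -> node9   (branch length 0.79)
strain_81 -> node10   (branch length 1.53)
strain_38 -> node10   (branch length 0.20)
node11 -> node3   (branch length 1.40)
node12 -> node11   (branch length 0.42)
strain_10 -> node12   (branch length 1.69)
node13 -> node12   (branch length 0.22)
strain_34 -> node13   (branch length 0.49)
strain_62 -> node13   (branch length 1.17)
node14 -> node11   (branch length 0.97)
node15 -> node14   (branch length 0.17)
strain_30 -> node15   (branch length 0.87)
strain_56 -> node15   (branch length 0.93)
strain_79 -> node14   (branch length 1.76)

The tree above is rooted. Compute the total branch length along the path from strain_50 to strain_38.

The path runs strain_50 → … → MRCA → … → strain_38; the MRCA is the root of the tree.
Branch lengths along that path: 1.74 + 0.53 + 0.57 + 0.43 + 0.82 + 2.00 + 0.79 + 0.20 = 7.08.

7.08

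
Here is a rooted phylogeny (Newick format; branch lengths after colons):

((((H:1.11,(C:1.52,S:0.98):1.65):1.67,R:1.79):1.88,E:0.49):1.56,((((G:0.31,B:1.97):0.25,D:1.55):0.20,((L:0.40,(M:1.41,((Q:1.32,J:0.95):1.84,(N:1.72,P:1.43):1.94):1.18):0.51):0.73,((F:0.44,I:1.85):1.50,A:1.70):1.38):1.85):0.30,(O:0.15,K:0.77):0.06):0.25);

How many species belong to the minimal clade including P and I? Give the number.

The MRCA of P and I is the node subtending ((L,(M,((Q,J),(N,P)))),((F,I),A)).
That clade contains 9 terminal taxa: A, F, I, J, L, M, N, P, Q.

9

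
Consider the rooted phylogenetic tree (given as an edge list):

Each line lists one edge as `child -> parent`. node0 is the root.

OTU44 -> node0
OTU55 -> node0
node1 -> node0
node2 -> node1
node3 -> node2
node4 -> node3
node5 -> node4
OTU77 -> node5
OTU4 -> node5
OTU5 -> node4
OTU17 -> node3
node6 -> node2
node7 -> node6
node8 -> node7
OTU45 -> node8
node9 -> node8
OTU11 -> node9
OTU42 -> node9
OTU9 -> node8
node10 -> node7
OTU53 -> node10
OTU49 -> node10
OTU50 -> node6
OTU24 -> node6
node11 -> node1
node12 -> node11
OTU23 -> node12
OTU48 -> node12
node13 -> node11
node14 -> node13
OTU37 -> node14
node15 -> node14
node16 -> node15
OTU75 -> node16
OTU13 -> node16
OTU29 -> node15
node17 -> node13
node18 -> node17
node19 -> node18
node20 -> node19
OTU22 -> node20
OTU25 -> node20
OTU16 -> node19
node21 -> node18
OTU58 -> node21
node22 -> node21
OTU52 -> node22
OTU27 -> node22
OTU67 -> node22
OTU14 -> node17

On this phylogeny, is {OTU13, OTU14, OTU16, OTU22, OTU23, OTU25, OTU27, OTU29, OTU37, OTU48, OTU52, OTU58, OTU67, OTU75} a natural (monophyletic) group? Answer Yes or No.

Yes

The most recent common ancestor of these taxa subtends ((OTU23,OTU48),((OTU37,((OTU75,OTU13),OTU29)),((((OTU22,OTU25),OTU16),(OTU58,(OTU52,OTU27,OTU67))),OTU14))).
That clade has exactly 14 tips — every listed taxon and nothing else — so the group is monophyletic.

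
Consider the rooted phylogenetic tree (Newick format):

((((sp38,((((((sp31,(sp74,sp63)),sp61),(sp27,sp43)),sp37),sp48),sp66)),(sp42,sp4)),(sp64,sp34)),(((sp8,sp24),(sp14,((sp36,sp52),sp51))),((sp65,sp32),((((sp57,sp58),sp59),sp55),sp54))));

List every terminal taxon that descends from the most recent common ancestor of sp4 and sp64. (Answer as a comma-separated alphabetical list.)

Tracing sp4: it sits inside (sp42,sp4).
Tracing sp64: it sits inside (sp64,sp34).
The smallest clade enclosing both is (((sp38,((((((sp31,(sp74,sp63)),sp61),(sp27,sp43)),sp37),sp48),sp66)),(sp42,sp4)),(sp64,sp34)); the answer is its 14 terminal taxa in alphabetical order.

sp27, sp31, sp34, sp37, sp38, sp4, sp42, sp43, sp48, sp61, sp63, sp64, sp66, sp74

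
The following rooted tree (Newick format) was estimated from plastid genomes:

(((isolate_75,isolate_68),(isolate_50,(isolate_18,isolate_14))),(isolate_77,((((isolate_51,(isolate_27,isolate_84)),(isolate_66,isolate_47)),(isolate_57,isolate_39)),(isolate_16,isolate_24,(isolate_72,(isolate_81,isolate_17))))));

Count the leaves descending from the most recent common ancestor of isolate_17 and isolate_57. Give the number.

The MRCA of isolate_17 and isolate_57 is the node subtending ((((isolate_51,(isolate_27,isolate_84)),(isolate_66,isolate_47)),(isolate_57,isolate_39)),(isolate_16,isolate_24,(isolate_72,(isolate_81,isolate_17)))).
That clade contains 12 terminal taxa: isolate_16, isolate_17, isolate_24, isolate_27, isolate_39, isolate_47, isolate_51, isolate_57, isolate_66, isolate_72, isolate_81, isolate_84.

12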